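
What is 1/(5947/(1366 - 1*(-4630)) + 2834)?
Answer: 5996/16998611 ≈ 0.00035273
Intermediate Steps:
1/(5947/(1366 - 1*(-4630)) + 2834) = 1/(5947/(1366 + 4630) + 2834) = 1/(5947/5996 + 2834) = 1/(16998611/5996) = 5996/16998611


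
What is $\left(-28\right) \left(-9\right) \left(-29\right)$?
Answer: $-7308$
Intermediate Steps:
$\left(-28\right) \left(-9\right) \left(-29\right) = 252 \left(-29\right) = -7308$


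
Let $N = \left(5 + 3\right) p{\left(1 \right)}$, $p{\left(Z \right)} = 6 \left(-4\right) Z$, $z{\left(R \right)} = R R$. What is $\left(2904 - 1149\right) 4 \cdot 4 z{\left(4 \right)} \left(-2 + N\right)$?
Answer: $-87160320$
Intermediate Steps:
$z{\left(R \right)} = R^{2}$
$p{\left(Z \right)} = - 24 Z$
$N = -192$ ($N = \left(5 + 3\right) \left(\left(-24\right) 1\right) = 8 \left(-24\right) = -192$)
$\left(2904 - 1149\right) 4 \cdot 4 z{\left(4 \right)} \left(-2 + N\right) = \left(2904 - 1149\right) 4 \cdot 4 \cdot 4^{2} \left(-2 - 192\right) = \left(2904 - 1149\right) 16 \cdot 16 \left(-194\right) = 1755 \cdot 256 \left(-194\right) = 1755 \left(-49664\right) = -87160320$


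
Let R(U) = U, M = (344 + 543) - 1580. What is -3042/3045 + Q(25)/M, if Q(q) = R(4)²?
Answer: -102706/100485 ≈ -1.0221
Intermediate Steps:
M = -693 (M = 887 - 1580 = -693)
Q(q) = 16 (Q(q) = 4² = 16)
-3042/3045 + Q(25)/M = -3042/3045 + 16/(-693) = -3042*1/3045 + 16*(-1/693) = -1014/1015 - 16/693 = -102706/100485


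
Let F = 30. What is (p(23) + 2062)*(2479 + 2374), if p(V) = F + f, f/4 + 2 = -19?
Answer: 9744824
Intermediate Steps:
f = -84 (f = -8 + 4*(-19) = -8 - 76 = -84)
p(V) = -54 (p(V) = 30 - 84 = -54)
(p(23) + 2062)*(2479 + 2374) = (-54 + 2062)*(2479 + 2374) = 2008*4853 = 9744824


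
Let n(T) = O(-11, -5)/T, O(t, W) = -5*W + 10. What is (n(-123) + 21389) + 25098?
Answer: 5717866/123 ≈ 46487.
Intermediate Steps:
O(t, W) = 10 - 5*W
n(T) = 35/T (n(T) = (10 - 5*(-5))/T = (10 + 25)/T = 35/T)
(n(-123) + 21389) + 25098 = (35/(-123) + 21389) + 25098 = (35*(-1/123) + 21389) + 25098 = (-35/123 + 21389) + 25098 = 2630812/123 + 25098 = 5717866/123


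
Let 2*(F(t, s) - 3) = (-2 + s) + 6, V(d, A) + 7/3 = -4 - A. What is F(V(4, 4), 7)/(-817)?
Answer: -17/1634 ≈ -0.010404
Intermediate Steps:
V(d, A) = -19/3 - A (V(d, A) = -7/3 + (-4 - A) = -19/3 - A)
F(t, s) = 5 + s/2 (F(t, s) = 3 + ((-2 + s) + 6)/2 = 3 + (4 + s)/2 = 3 + (2 + s/2) = 5 + s/2)
F(V(4, 4), 7)/(-817) = (5 + (½)*7)/(-817) = (5 + 7/2)*(-1/817) = (17/2)*(-1/817) = -17/1634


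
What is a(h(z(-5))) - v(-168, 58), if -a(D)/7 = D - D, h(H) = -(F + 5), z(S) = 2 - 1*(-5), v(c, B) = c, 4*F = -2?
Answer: 168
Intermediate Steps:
F = -½ (F = (¼)*(-2) = -½ ≈ -0.50000)
z(S) = 7 (z(S) = 2 + 5 = 7)
h(H) = -9/2 (h(H) = -(-½ + 5) = -1*9/2 = -9/2)
a(D) = 0 (a(D) = -7*(D - D) = -7*0 = 0)
a(h(z(-5))) - v(-168, 58) = 0 - 1*(-168) = 0 + 168 = 168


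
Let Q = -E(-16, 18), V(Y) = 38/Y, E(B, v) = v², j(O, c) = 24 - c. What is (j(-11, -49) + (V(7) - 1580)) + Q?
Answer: -12779/7 ≈ -1825.6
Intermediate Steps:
Q = -324 (Q = -1*18² = -1*324 = -324)
(j(-11, -49) + (V(7) - 1580)) + Q = ((24 - 1*(-49)) + (38/7 - 1580)) - 324 = ((24 + 49) + (38*(⅐) - 1580)) - 324 = (73 + (38/7 - 1580)) - 324 = (73 - 11022/7) - 324 = -10511/7 - 324 = -12779/7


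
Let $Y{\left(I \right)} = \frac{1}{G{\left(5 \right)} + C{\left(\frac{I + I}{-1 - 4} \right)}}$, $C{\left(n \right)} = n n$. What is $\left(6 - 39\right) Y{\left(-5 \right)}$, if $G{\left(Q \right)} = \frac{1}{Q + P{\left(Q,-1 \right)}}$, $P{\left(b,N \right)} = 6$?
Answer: $- \frac{121}{15} \approx -8.0667$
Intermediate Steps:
$G{\left(Q \right)} = \frac{1}{6 + Q}$ ($G{\left(Q \right)} = \frac{1}{Q + 6} = \frac{1}{6 + Q}$)
$C{\left(n \right)} = n^{2}$
$Y{\left(I \right)} = \frac{1}{\frac{1}{11} + \frac{4 I^{2}}{25}}$ ($Y{\left(I \right)} = \frac{1}{\frac{1}{6 + 5} + \left(\frac{I + I}{-1 - 4}\right)^{2}} = \frac{1}{\frac{1}{11} + \left(\frac{2 I}{-5}\right)^{2}} = \frac{1}{\frac{1}{11} + \left(2 I \left(- \frac{1}{5}\right)\right)^{2}} = \frac{1}{\frac{1}{11} + \left(- \frac{2 I}{5}\right)^{2}} = \frac{1}{\frac{1}{11} + \frac{4 I^{2}}{25}}$)
$\left(6 - 39\right) Y{\left(-5 \right)} = \left(6 - 39\right) \frac{275}{25 + 44 \left(-5\right)^{2}} = - 33 \frac{275}{25 + 44 \cdot 25} = - 33 \frac{275}{25 + 1100} = - 33 \cdot \frac{275}{1125} = - 33 \cdot 275 \cdot \frac{1}{1125} = \left(-33\right) \frac{11}{45} = - \frac{121}{15}$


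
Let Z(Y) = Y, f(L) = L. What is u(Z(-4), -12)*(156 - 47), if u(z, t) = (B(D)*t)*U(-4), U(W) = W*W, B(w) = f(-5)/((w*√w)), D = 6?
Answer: 8720*√6/3 ≈ 7119.9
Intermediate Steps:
B(w) = -5/w^(3/2)
U(W) = W²
u(z, t) = -20*t*√6/9 (u(z, t) = ((-5*√6/36)*t)*(-4)² = ((-5*√6/36)*t)*16 = -5*t*√6/36*16 = -20*t*√6/9)
u(Z(-4), -12)*(156 - 47) = (-20/9*(-12)*√6)*(156 - 47) = (80*√6/3)*109 = 8720*√6/3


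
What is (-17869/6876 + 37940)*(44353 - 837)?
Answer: 2837869514909/1719 ≈ 1.6509e+9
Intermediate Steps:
(-17869/6876 + 37940)*(44353 - 837) = (-17869*1/6876 + 37940)*43516 = (-17869/6876 + 37940)*43516 = (260857571/6876)*43516 = 2837869514909/1719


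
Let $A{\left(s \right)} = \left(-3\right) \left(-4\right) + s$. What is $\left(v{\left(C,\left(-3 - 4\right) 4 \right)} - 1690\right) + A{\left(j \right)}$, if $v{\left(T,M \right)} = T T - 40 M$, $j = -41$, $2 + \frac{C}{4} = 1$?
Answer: $-583$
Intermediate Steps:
$C = -4$ ($C = -8 + 4 \cdot 1 = -8 + 4 = -4$)
$A{\left(s \right)} = 12 + s$
$v{\left(T,M \right)} = T^{2} - 40 M$
$\left(v{\left(C,\left(-3 - 4\right) 4 \right)} - 1690\right) + A{\left(j \right)} = \left(\left(\left(-4\right)^{2} - 40 \left(-3 - 4\right) 4\right) - 1690\right) + \left(12 - 41\right) = \left(\left(16 - 40 \left(\left(-7\right) 4\right)\right) - 1690\right) - 29 = \left(\left(16 - -1120\right) - 1690\right) - 29 = \left(\left(16 + 1120\right) - 1690\right) - 29 = \left(1136 - 1690\right) - 29 = -554 - 29 = -583$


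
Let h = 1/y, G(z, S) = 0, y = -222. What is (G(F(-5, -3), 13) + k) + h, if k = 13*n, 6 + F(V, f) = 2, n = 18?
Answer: 51947/222 ≈ 234.00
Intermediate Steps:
F(V, f) = -4 (F(V, f) = -6 + 2 = -4)
k = 234 (k = 13*18 = 234)
h = -1/222 (h = 1/(-222) = -1/222 ≈ -0.0045045)
(G(F(-5, -3), 13) + k) + h = (0 + 234) - 1/222 = 234 - 1/222 = 51947/222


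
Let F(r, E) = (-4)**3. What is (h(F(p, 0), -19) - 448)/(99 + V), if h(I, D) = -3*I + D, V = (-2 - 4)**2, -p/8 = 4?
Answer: -55/27 ≈ -2.0370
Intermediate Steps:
p = -32 (p = -8*4 = -32)
F(r, E) = -64
V = 36 (V = (-6)**2 = 36)
h(I, D) = D - 3*I
(h(F(p, 0), -19) - 448)/(99 + V) = ((-19 - 3*(-64)) - 448)/(99 + 36) = ((-19 + 192) - 448)/135 = (173 - 448)*(1/135) = -275*1/135 = -55/27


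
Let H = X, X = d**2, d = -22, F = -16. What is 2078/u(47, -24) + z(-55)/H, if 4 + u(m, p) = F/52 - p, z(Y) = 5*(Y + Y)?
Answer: 146977/1408 ≈ 104.39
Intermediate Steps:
z(Y) = 10*Y (z(Y) = 5*(2*Y) = 10*Y)
u(m, p) = -56/13 - p (u(m, p) = -4 + (-16/52 - p) = -4 + (-16*1/52 - p) = -4 + (-4/13 - p) = -56/13 - p)
X = 484 (X = (-22)**2 = 484)
H = 484
2078/u(47, -24) + z(-55)/H = 2078/(-56/13 - 1*(-24)) + (10*(-55))/484 = 2078/(-56/13 + 24) - 550*1/484 = 2078/(256/13) - 25/22 = 2078*(13/256) - 25/22 = 13507/128 - 25/22 = 146977/1408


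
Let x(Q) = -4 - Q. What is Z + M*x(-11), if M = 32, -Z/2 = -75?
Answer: 374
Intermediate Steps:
Z = 150 (Z = -2*(-75) = 150)
Z + M*x(-11) = 150 + 32*(-4 - 1*(-11)) = 150 + 32*(-4 + 11) = 150 + 32*7 = 150 + 224 = 374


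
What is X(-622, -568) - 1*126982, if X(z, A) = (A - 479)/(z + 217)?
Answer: -17142221/135 ≈ -1.2698e+5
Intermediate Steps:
X(z, A) = (-479 + A)/(217 + z)
X(-622, -568) - 1*126982 = (-479 - 568)/(217 - 622) - 1*126982 = -1047/(-405) - 126982 = -1/405*(-1047) - 126982 = 349/135 - 126982 = -17142221/135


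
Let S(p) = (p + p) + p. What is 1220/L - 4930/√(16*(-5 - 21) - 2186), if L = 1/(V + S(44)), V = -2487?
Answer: -2873100 + 2465*I*√2602/1301 ≈ -2.8731e+6 + 96.648*I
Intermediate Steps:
S(p) = 3*p (S(p) = 2*p + p = 3*p)
L = -1/2355 (L = 1/(-2487 + 3*44) = 1/(-2487 + 132) = 1/(-2355) = -1/2355 ≈ -0.00042463)
1220/L - 4930/√(16*(-5 - 21) - 2186) = 1220/(-1/2355) - 4930/√(16*(-5 - 21) - 2186) = 1220*(-2355) - 4930/√(16*(-26) - 2186) = -2873100 - 4930/√(-416 - 2186) = -2873100 - 4930*(-I*√2602/2602) = -2873100 - (-2465)*I*√2602/1301 = -2873100 + 2465*I*√2602/1301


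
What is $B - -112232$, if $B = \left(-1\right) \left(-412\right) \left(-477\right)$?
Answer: $-84292$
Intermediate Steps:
$B = -196524$ ($B = 412 \left(-477\right) = -196524$)
$B - -112232 = -196524 - -112232 = -196524 + 112232 = -84292$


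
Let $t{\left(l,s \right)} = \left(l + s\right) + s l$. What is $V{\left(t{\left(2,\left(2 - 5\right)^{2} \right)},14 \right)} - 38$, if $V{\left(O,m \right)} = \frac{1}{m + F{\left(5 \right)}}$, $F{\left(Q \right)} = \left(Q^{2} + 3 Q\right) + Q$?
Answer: $- \frac{2241}{59} \approx -37.983$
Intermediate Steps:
$F{\left(Q \right)} = Q^{2} + 4 Q$
$t{\left(l,s \right)} = l + s + l s$ ($t{\left(l,s \right)} = \left(l + s\right) + l s = l + s + l s$)
$V{\left(O,m \right)} = \frac{1}{45 + m}$ ($V{\left(O,m \right)} = \frac{1}{m + 5 \left(4 + 5\right)} = \frac{1}{m + 5 \cdot 9} = \frac{1}{m + 45} = \frac{1}{45 + m}$)
$V{\left(t{\left(2,\left(2 - 5\right)^{2} \right)},14 \right)} - 38 = \frac{1}{45 + 14} - 38 = \frac{1}{59} - 38 = - \frac{2241}{59}$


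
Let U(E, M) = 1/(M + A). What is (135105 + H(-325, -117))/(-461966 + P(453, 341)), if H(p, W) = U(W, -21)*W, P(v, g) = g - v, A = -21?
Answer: -630503/2156364 ≈ -0.29239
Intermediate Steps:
U(E, M) = 1/(-21 + M) (U(E, M) = 1/(M - 21) = 1/(-21 + M))
H(p, W) = -W/42 (H(p, W) = W/(-21 - 21) = W/(-42) = -W/42)
(135105 + H(-325, -117))/(-461966 + P(453, 341)) = (135105 - 1/42*(-117))/(-461966 + (341 - 1*453)) = (135105 + 39/14)/(-461966 + (341 - 453)) = 1891509/(14*(-461966 - 112)) = (1891509/14)/(-462078) = (1891509/14)*(-1/462078) = -630503/2156364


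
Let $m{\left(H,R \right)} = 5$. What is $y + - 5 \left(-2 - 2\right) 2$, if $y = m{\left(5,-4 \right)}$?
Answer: $45$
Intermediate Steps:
$y = 5$
$y + - 5 \left(-2 - 2\right) 2 = 5 + - 5 \left(-2 - 2\right) 2 = 5 + \left(-5\right) \left(-4\right) 2 = 5 + 20 \cdot 2 = 5 + 40 = 45$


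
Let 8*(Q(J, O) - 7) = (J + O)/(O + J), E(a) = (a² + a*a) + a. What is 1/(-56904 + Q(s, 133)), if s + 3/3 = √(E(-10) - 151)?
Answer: -8/455175 ≈ -1.7576e-5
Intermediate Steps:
E(a) = a + 2*a² (E(a) = (a² + a²) + a = 2*a² + a = a + 2*a²)
s = -1 + √39 (s = -1 + √(-10*(1 + 2*(-10)) - 151) = -1 + √(-10*(1 - 20) - 151) = -1 + √(-10*(-19) - 151) = -1 + √(190 - 151) = -1 + √39 ≈ 5.2450)
Q(J, O) = 57/8 (Q(J, O) = 7 + ((J + O)/(O + J))/8 = 7 + ((J + O)/(J + O))/8 = 7 + (⅛)*1 = 7 + ⅛ = 57/8)
1/(-56904 + Q(s, 133)) = 1/(-56904 + 57/8) = 1/(-455175/8) = -8/455175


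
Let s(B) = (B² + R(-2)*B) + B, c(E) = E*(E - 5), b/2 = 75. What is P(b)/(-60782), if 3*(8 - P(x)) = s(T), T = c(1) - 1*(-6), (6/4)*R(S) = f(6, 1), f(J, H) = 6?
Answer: -5/91173 ≈ -5.4841e-5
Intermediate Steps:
b = 150 (b = 2*75 = 150)
c(E) = E*(-5 + E)
R(S) = 4 (R(S) = (⅔)*6 = 4)
T = 2 (T = 1*(-5 + 1) - 1*(-6) = 1*(-4) + 6 = -4 + 6 = 2)
s(B) = B² + 5*B (s(B) = (B² + 4*B) + B = B² + 5*B)
P(x) = 10/3 (P(x) = 8 - 2*(5 + 2)/3 = 8 - 2*7/3 = 8 - ⅓*14 = 8 - 14/3 = 10/3)
P(b)/(-60782) = (10/3)/(-60782) = (10/3)*(-1/60782) = -5/91173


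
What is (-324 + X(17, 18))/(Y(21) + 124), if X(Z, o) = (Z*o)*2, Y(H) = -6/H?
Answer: 1008/433 ≈ 2.3279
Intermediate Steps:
X(Z, o) = 2*Z*o
(-324 + X(17, 18))/(Y(21) + 124) = (-324 + 2*17*18)/(-6/21 + 124) = (-324 + 612)/(-6*1/21 + 124) = 288/(-2/7 + 124) = 288/(866/7) = 288*(7/866) = 1008/433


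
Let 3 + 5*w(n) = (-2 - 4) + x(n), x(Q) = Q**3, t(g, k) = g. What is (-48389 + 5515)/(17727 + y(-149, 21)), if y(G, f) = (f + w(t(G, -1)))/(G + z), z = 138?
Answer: -1179035/2141419 ≈ -0.55059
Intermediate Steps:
w(n) = -9/5 + n**3/5 (w(n) = -3/5 + ((-2 - 4) + n**3)/5 = -3/5 + (-6 + n**3)/5 = -3/5 + (-6/5 + n**3/5) = -9/5 + n**3/5)
y(G, f) = (-9/5 + f + G**3/5)/(138 + G) (y(G, f) = (f + (-9/5 + G**3/5))/(G + 138) = (-9/5 + f + G**3/5)/(138 + G))
(-48389 + 5515)/(17727 + y(-149, 21)) = (-48389 + 5515)/(17727 + (-9 + (-149)**3 + 5*21)/(5*(138 - 149))) = -42874/(17727 + (1/5)*(-9 - 3307949 + 105)/(-11)) = -42874/(17727 + (1/5)*(-1/11)*(-3307853)) = -42874/(17727 + 3307853/55) = -42874/4282838/55 = -42874*55/4282838 = -1179035/2141419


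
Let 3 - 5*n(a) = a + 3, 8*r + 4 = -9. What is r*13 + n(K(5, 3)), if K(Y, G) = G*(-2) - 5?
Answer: -757/40 ≈ -18.925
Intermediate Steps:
r = -13/8 (r = -½ + (⅛)*(-9) = -½ - 9/8 = -13/8 ≈ -1.6250)
K(Y, G) = -5 - 2*G (K(Y, G) = -2*G - 5 = -5 - 2*G)
n(a) = -a/5 (n(a) = ⅗ - (a + 3)/5 = ⅗ - (3 + a)/5 = ⅗ + (-⅗ - a/5) = -a/5)
r*13 + n(K(5, 3)) = -13/8*13 - (-5 - 2*3)/5 = -169/8 - (-5 - 6)/5 = -169/8 - ⅕*(-11) = -169/8 + 11/5 = -757/40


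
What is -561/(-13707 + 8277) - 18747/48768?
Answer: -4135409/14711680 ≈ -0.28110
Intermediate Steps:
-561/(-13707 + 8277) - 18747/48768 = -561/(-5430) - 18747*1/48768 = -561*(-1/5430) - 6249/16256 = 187/1810 - 6249/16256 = -4135409/14711680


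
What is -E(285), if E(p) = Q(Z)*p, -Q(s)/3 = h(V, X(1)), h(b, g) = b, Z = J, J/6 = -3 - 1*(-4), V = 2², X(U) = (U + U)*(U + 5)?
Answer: 3420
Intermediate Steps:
X(U) = 2*U*(5 + U) (X(U) = (2*U)*(5 + U) = 2*U*(5 + U))
V = 4
J = 6 (J = 6*(-3 - 1*(-4)) = 6*(-3 + 4) = 6*1 = 6)
Z = 6
Q(s) = -12 (Q(s) = -3*4 = -12)
E(p) = -12*p
-E(285) = -(-12)*285 = -1*(-3420) = 3420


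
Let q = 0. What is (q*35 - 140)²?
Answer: 19600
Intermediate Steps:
(q*35 - 140)² = (0*35 - 140)² = (0 - 140)² = (-140)² = 19600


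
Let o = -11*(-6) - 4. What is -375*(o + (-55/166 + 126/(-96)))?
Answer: -30057375/1328 ≈ -22634.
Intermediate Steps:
o = 62 (o = 66 - 4 = 62)
-375*(o + (-55/166 + 126/(-96))) = -375*(62 + (-55/166 + 126/(-96))) = -375*(62 + (-55*1/166 + 126*(-1/96))) = -375*(62 + (-55/166 - 21/16)) = -375*(62 - 2183/1328) = -375*80153/1328 = -30057375/1328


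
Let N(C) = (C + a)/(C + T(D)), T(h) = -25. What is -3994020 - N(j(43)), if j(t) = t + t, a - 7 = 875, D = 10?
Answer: -243636188/61 ≈ -3.9940e+6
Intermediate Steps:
a = 882 (a = 7 + 875 = 882)
j(t) = 2*t
N(C) = (882 + C)/(-25 + C) (N(C) = (C + 882)/(C - 25) = (882 + C)/(-25 + C))
-3994020 - N(j(43)) = -3994020 - (882 + 2*43)/(-25 + 2*43) = -3994020 - (882 + 86)/(-25 + 86) = -3994020 - 968/61 = -243636188/61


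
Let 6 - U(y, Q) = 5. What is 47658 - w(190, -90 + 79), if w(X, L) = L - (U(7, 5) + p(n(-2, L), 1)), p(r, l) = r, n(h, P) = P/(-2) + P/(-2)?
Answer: 47681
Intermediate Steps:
n(h, P) = -P (n(h, P) = P*(-½) + P*(-½) = -P/2 - P/2 = -P)
U(y, Q) = 1 (U(y, Q) = 6 - 1*5 = 6 - 5 = 1)
w(X, L) = -1 + 2*L (w(X, L) = L - (1 - L) = L + (-1 + L) = -1 + 2*L)
47658 - w(190, -90 + 79) = 47658 - (-1 + 2*(-90 + 79)) = 47658 - (-1 + 2*(-11)) = 47658 - (-1 - 22) = 47658 - 1*(-23) = 47658 + 23 = 47681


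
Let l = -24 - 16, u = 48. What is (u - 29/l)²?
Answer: 3798601/1600 ≈ 2374.1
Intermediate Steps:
l = -40
(u - 29/l)² = (48 - 29/(-40))² = (48 - 29*(-1/40))² = (48 + 29/40)² = (1949/40)² = 3798601/1600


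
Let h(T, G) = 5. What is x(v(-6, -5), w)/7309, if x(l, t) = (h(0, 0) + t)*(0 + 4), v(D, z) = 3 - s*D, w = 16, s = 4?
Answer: 84/7309 ≈ 0.011493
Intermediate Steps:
v(D, z) = 3 - 4*D
x(l, t) = 20 + 4*t (x(l, t) = (5 + t)*(0 + 4) = (5 + t)*4 = 20 + 4*t)
x(v(-6, -5), w)/7309 = (20 + 4*16)/7309 = (20 + 64)*(1/7309) = 84*(1/7309) = 84/7309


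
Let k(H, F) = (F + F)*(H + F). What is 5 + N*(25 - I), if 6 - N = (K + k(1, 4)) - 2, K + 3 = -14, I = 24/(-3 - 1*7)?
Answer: -406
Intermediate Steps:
k(H, F) = 2*F*(F + H) (k(H, F) = (2*F)*(F + H) = 2*F*(F + H))
I = -12/5 (I = 24/(-3 - 7) = 24/(-10) = 24*(-1/10) = -12/5 ≈ -2.4000)
K = -17 (K = -3 - 14 = -17)
N = -15 (N = 6 - ((-17 + 2*4*(4 + 1)) - 2) = 6 - ((-17 + 2*4*5) - 2) = 6 - ((-17 + 40) - 2) = 6 - (23 - 2) = 6 - 1*21 = 6 - 21 = -15)
5 + N*(25 - I) = 5 - 15*(25 - 1*(-12/5)) = 5 - 15*(25 + 12/5) = 5 - 15*137/5 = 5 - 411 = -406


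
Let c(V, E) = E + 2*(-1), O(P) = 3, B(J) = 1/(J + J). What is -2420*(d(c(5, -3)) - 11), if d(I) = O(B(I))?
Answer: 19360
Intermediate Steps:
B(J) = 1/(2*J)
c(V, E) = -2 + E (c(V, E) = E - 2 = -2 + E)
d(I) = 3
-2420*(d(c(5, -3)) - 11) = -2420*(3 - 11) = -2420*(-8) = 19360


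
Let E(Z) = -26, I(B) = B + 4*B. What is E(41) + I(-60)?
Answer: -326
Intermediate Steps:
I(B) = 5*B
E(41) + I(-60) = -26 + 5*(-60) = -26 - 300 = -326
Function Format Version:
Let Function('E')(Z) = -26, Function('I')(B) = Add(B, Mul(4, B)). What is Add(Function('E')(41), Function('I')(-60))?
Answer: -326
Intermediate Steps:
Function('I')(B) = Mul(5, B)
Add(Function('E')(41), Function('I')(-60)) = Add(-26, Mul(5, -60)) = Add(-26, -300) = -326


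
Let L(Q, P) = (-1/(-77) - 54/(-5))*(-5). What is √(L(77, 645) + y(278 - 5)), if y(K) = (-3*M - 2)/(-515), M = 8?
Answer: I*√84938749665/39655 ≈ 7.3494*I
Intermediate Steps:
L(Q, P) = -4163/77 (L(Q, P) = (-1*(-1/77) - 54*(-⅕))*(-5) = (1/77 + 54/5)*(-5) = (4163/385)*(-5) = -4163/77)
y(K) = 26/515 (y(K) = (-3*8 - 2)/(-515) = (-24 - 2)*(-1/515) = -26*(-1/515) = 26/515)
√(L(77, 645) + y(278 - 5)) = √(-4163/77 + 26/515) = √(-2141943/39655) = I*√84938749665/39655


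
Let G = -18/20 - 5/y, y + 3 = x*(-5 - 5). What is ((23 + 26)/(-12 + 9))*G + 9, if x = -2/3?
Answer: 5057/110 ≈ 45.973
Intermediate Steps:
x = -⅔ (x = -2*⅓ = -⅔ ≈ -0.66667)
y = 11/3 (y = -3 - 2*(-5 - 5)/3 = -3 - ⅔*(-10) = -3 + 20/3 = 11/3 ≈ 3.6667)
G = -249/110 (G = -18/20 - 5/11/3 = -18*1/20 - 5*3/11 = -9/10 - 15/11 = -249/110 ≈ -2.2636)
((23 + 26)/(-12 + 9))*G + 9 = ((23 + 26)/(-12 + 9))*(-249/110) + 9 = (49/(-3))*(-249/110) + 9 = (49*(-⅓))*(-249/110) + 9 = -49/3*(-249/110) + 9 = 4067/110 + 9 = 5057/110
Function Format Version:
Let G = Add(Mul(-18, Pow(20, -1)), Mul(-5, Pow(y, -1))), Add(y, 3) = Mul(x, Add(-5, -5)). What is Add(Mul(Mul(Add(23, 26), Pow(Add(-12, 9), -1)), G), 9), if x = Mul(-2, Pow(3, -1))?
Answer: Rational(5057, 110) ≈ 45.973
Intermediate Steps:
x = Rational(-2, 3) (x = Mul(-2, Rational(1, 3)) = Rational(-2, 3) ≈ -0.66667)
y = Rational(11, 3) (y = Add(-3, Mul(Rational(-2, 3), Add(-5, -5))) = Add(-3, Mul(Rational(-2, 3), -10)) = Add(-3, Rational(20, 3)) = Rational(11, 3) ≈ 3.6667)
G = Rational(-249, 110) (G = Add(Mul(-18, Pow(20, -1)), Mul(-5, Pow(Rational(11, 3), -1))) = Add(Mul(-18, Rational(1, 20)), Mul(-5, Rational(3, 11))) = Add(Rational(-9, 10), Rational(-15, 11)) = Rational(-249, 110) ≈ -2.2636)
Add(Mul(Mul(Add(23, 26), Pow(Add(-12, 9), -1)), G), 9) = Add(Mul(Mul(Add(23, 26), Pow(Add(-12, 9), -1)), Rational(-249, 110)), 9) = Add(Mul(Mul(49, Pow(-3, -1)), Rational(-249, 110)), 9) = Add(Mul(Mul(49, Rational(-1, 3)), Rational(-249, 110)), 9) = Add(Mul(Rational(-49, 3), Rational(-249, 110)), 9) = Add(Rational(4067, 110), 9) = Rational(5057, 110)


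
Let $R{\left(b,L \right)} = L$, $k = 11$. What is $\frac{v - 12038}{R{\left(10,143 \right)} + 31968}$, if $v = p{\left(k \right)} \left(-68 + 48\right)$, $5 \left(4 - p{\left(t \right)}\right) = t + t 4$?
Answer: $- \frac{11898}{32111} \approx -0.37053$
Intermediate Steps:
$p{\left(t \right)} = 4 - t$ ($p{\left(t \right)} = 4 - \frac{t + t 4}{5} = 4 - \frac{t + 4 t}{5} = 4 - \frac{5 t}{5} = 4 - t$)
$v = 140$ ($v = \left(4 - 11\right) \left(-68 + 48\right) = \left(4 - 11\right) \left(-20\right) = \left(-7\right) \left(-20\right) = 140$)
$\frac{v - 12038}{R{\left(10,143 \right)} + 31968} = \frac{140 - 12038}{143 + 31968} = - \frac{11898}{32111}$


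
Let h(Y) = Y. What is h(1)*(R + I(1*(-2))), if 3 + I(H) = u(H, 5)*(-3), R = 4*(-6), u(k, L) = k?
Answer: -21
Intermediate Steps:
R = -24
I(H) = -3 - 3*H (I(H) = -3 + H*(-3) = -3 - 3*H)
h(1)*(R + I(1*(-2))) = 1*(-24 + (-3 - 3*(-2))) = 1*(-24 + (-3 + 6)) = 1*(-24 + 3) = 1*(-21) = -21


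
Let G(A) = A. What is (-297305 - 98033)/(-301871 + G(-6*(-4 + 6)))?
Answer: 395338/301883 ≈ 1.3096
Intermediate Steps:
(-297305 - 98033)/(-301871 + G(-6*(-4 + 6))) = (-297305 - 98033)/(-301871 - 6*(-4 + 6)) = -395338/(-301871 - 6*2) = -395338/(-301871 - 12) = -395338/(-301883) = -395338*(-1/301883) = 395338/301883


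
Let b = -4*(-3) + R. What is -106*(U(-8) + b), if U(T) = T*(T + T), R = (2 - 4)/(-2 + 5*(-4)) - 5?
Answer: -157516/11 ≈ -14320.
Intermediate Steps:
R = -54/11 (R = -2/(-2 - 20) - 5 = -2/(-22) - 5 = -2*(-1/22) - 5 = 1/11 - 5 = -54/11 ≈ -4.9091)
b = 78/11 (b = -4*(-3) - 54/11 = 12 - 54/11 = 78/11 ≈ 7.0909)
U(T) = 2*T² (U(T) = T*(2*T) = 2*T²)
-106*(U(-8) + b) = -106*(2*(-8)² + 78/11) = -106*(2*64 + 78/11) = -106*(128 + 78/11) = -106*1486/11 = -157516/11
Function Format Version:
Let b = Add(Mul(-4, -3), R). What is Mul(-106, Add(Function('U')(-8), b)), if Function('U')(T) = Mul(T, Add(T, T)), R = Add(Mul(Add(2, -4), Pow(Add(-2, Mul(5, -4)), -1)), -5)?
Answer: Rational(-157516, 11) ≈ -14320.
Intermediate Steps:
R = Rational(-54, 11) (R = Add(Mul(-2, Pow(Add(-2, -20), -1)), -5) = Add(Mul(-2, Pow(-22, -1)), -5) = Add(Mul(-2, Rational(-1, 22)), -5) = Add(Rational(1, 11), -5) = Rational(-54, 11) ≈ -4.9091)
b = Rational(78, 11) (b = Add(Mul(-4, -3), Rational(-54, 11)) = Add(12, Rational(-54, 11)) = Rational(78, 11) ≈ 7.0909)
Function('U')(T) = Mul(2, Pow(T, 2)) (Function('U')(T) = Mul(T, Mul(2, T)) = Mul(2, Pow(T, 2)))
Mul(-106, Add(Function('U')(-8), b)) = Mul(-106, Add(Mul(2, Pow(-8, 2)), Rational(78, 11))) = Mul(-106, Add(Mul(2, 64), Rational(78, 11))) = Mul(-106, Add(128, Rational(78, 11))) = Mul(-106, Rational(1486, 11)) = Rational(-157516, 11)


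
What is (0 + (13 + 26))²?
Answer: 1521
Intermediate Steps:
(0 + (13 + 26))² = (0 + 39)² = 39² = 1521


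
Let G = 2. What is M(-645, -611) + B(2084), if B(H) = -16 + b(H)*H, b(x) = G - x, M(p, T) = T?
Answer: -4339515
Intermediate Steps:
b(x) = 2 - x
B(H) = -16 + H*(2 - H) (B(H) = -16 + (2 - H)*H = -16 + H*(2 - H))
M(-645, -611) + B(2084) = -611 + (-16 - 1*2084*(-2 + 2084)) = -611 + (-16 - 1*2084*2082) = -611 + (-16 - 4338888) = -611 - 4338904 = -4339515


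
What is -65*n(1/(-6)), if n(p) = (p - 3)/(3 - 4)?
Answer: -1235/6 ≈ -205.83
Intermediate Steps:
n(p) = 3 - p (n(p) = (-3 + p)/(-1) = (-3 + p)*(-1) = 3 - p)
-65*n(1/(-6)) = -65*(3 - 1/(-6)) = -65*(3 - 1*(-⅙)) = -65*(3 + ⅙) = -65*19/6 = -1235/6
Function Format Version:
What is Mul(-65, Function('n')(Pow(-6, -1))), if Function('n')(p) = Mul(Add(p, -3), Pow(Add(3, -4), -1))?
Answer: Rational(-1235, 6) ≈ -205.83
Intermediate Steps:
Function('n')(p) = Add(3, Mul(-1, p)) (Function('n')(p) = Mul(Add(-3, p), Pow(-1, -1)) = Mul(Add(-3, p), -1) = Add(3, Mul(-1, p)))
Mul(-65, Function('n')(Pow(-6, -1))) = Mul(-65, Add(3, Mul(-1, Pow(-6, -1)))) = Mul(-65, Add(3, Mul(-1, Rational(-1, 6)))) = Mul(-65, Add(3, Rational(1, 6))) = Mul(-65, Rational(19, 6)) = Rational(-1235, 6)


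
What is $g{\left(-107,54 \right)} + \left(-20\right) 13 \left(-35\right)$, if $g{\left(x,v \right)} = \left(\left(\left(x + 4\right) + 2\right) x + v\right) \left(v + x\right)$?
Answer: $-566533$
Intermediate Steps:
$g{\left(x,v \right)} = \left(v + x\right) \left(v + x \left(6 + x\right)\right)$ ($g{\left(x,v \right)} = \left(\left(\left(4 + x\right) + 2\right) x + v\right) \left(v + x\right) = \left(\left(6 + x\right) x + v\right) \left(v + x\right) = \left(x \left(6 + x\right) + v\right) \left(v + x\right) = \left(v + x \left(6 + x\right)\right) \left(v + x\right) = \left(v + x\right) \left(v + x \left(6 + x\right)\right)$)
$g{\left(-107,54 \right)} + \left(-20\right) 13 \left(-35\right) = \left(54^{2} + \left(-107\right)^{3} + 6 \left(-107\right)^{2} + 54 \left(-107\right)^{2} + 7 \cdot 54 \left(-107\right)\right) + \left(-20\right) 13 \left(-35\right) = \left(2916 - 1225043 + 6 \cdot 11449 + 54 \cdot 11449 - 40446\right) - -9100 = \left(2916 - 1225043 + 68694 + 618246 - 40446\right) + 9100 = -575633 + 9100 = -566533$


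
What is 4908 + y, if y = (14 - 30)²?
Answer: 5164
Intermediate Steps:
y = 256 (y = (-16)² = 256)
4908 + y = 4908 + 256 = 5164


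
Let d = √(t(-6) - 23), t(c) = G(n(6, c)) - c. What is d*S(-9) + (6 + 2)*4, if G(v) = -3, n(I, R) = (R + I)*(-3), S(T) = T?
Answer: 32 - 18*I*√5 ≈ 32.0 - 40.249*I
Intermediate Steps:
n(I, R) = -3*I - 3*R (n(I, R) = (I + R)*(-3) = -3*I - 3*R)
t(c) = -3 - c
d = 2*I*√5 (d = √((-3 - 1*(-6)) - 23) = √((-3 + 6) - 23) = √(3 - 23) = √(-20) = 2*I*√5 ≈ 4.4721*I)
d*S(-9) + (6 + 2)*4 = (2*I*√5)*(-9) + (6 + 2)*4 = -18*I*√5 + 8*4 = -18*I*√5 + 32 = 32 - 18*I*√5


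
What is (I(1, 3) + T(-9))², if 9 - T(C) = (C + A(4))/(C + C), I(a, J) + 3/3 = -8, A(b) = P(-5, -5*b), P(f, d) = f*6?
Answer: 169/36 ≈ 4.6944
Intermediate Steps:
P(f, d) = 6*f
A(b) = -30 (A(b) = 6*(-5) = -30)
I(a, J) = -9 (I(a, J) = -1 - 8 = -9)
T(C) = 9 - (-30 + C)/(2*C) (T(C) = 9 - (C - 30)/(C + C) = 9 - (-30 + C)/(2*C))
(I(1, 3) + T(-9))² = (-9 + (17/2 + 15/(-9)))² = (-9 + (17/2 + 15*(-⅑)))² = (-9 + (17/2 - 5/3))² = (-9 + 41/6)² = (-13/6)² = 169/36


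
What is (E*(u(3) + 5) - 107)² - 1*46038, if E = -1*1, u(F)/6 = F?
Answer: -29138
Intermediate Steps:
u(F) = 6*F
E = -1
(E*(u(3) + 5) - 107)² - 1*46038 = (-(6*3 + 5) - 107)² - 1*46038 = (-(18 + 5) - 107)² - 46038 = (-1*23 - 107)² - 46038 = (-23 - 107)² - 46038 = (-130)² - 46038 = 16900 - 46038 = -29138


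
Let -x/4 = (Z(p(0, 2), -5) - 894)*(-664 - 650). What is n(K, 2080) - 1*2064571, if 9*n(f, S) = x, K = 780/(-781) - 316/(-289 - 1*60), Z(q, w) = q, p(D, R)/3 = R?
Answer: -2583163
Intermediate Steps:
p(D, R) = 3*R
K = -25424/272569 (K = 780*(-1/781) - 316/(-289 - 60) = -780/781 - 316/(-349) = -780/781 - 316*(-1/349) = -780/781 + 316/349 = -25424/272569 ≈ -0.093275)
x = -4667328 (x = -4*(3*2 - 894)*(-664 - 650) = -4*(6 - 894)*(-1314) = -(-3552)*(-1314) = -4*1166832 = -4667328)
n(f, S) = -518592 (n(f, S) = (⅑)*(-4667328) = -518592)
n(K, 2080) - 1*2064571 = -518592 - 1*2064571 = -518592 - 2064571 = -2583163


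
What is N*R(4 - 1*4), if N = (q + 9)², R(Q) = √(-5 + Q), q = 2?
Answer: 121*I*√5 ≈ 270.56*I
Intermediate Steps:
N = 121 (N = (2 + 9)² = 11² = 121)
N*R(4 - 1*4) = 121*√(-5 + (4 - 1*4)) = 121*√(-5 + (4 - 4)) = 121*√(-5 + 0) = 121*√(-5) = 121*(I*√5) = 121*I*√5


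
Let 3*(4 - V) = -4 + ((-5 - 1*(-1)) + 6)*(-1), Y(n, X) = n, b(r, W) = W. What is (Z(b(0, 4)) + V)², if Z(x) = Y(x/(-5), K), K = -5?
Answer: 676/25 ≈ 27.040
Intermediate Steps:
Z(x) = -x/5 (Z(x) = x/(-5) = x*(-⅕) = -x/5)
V = 6 (V = 4 - (-4 + ((-5 - 1*(-1)) + 6)*(-1))/3 = 4 - (-4 + ((-5 + 1) + 6)*(-1))/3 = 4 - (-4 + (-4 + 6)*(-1))/3 = 4 - (-4 + 2*(-1))/3 = 4 - (-4 - 2)/3 = 4 - ⅓*(-6) = 4 + 2 = 6)
(Z(b(0, 4)) + V)² = (-⅕*4 + 6)² = (-⅘ + 6)² = (26/5)² = 676/25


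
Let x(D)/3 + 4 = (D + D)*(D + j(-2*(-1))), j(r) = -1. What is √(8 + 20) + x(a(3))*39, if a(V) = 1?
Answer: -468 + 2*√7 ≈ -462.71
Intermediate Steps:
x(D) = -12 + 6*D*(-1 + D) (x(D) = -12 + 3*((D + D)*(D - 1)) = -12 + 3*((2*D)*(-1 + D)) = -12 + 3*(2*D*(-1 + D)) = -12 + 6*D*(-1 + D))
√(8 + 20) + x(a(3))*39 = √(8 + 20) + (-12 - 6*1 + 6*1²)*39 = √28 + (-12 - 6 + 6*1)*39 = 2*√7 + (-12 - 6 + 6)*39 = 2*√7 - 12*39 = 2*√7 - 468 = -468 + 2*√7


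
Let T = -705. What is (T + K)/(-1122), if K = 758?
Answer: -53/1122 ≈ -0.047237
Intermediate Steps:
(T + K)/(-1122) = (-705 + 758)/(-1122) = -1/1122*53 = -53/1122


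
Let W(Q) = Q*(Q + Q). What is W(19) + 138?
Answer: 860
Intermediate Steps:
W(Q) = 2*Q² (W(Q) = Q*(2*Q) = 2*Q²)
W(19) + 138 = 2*19² + 138 = 2*361 + 138 = 722 + 138 = 860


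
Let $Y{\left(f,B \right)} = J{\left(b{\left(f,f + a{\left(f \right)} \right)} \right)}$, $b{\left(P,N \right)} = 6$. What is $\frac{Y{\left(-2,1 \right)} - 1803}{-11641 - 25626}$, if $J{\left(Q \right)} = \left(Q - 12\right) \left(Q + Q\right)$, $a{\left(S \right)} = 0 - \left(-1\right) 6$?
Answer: $\frac{1875}{37267} \approx 0.050313$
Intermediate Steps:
$a{\left(S \right)} = 6$ ($a{\left(S \right)} = 0 - -6 = 0 + 6 = 6$)
$J{\left(Q \right)} = 2 Q \left(-12 + Q\right)$ ($J{\left(Q \right)} = \left(-12 + Q\right) 2 Q = 2 Q \left(-12 + Q\right)$)
$Y{\left(f,B \right)} = -72$ ($Y{\left(f,B \right)} = 2 \cdot 6 \left(-12 + 6\right) = 2 \cdot 6 \left(-6\right) = -72$)
$\frac{Y{\left(-2,1 \right)} - 1803}{-11641 - 25626} = \frac{-72 - 1803}{-11641 - 25626} = - \frac{1875}{-37267} = \left(-1875\right) \left(- \frac{1}{37267}\right) = \frac{1875}{37267}$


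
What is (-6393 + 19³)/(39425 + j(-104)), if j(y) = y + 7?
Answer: 233/19664 ≈ 0.011849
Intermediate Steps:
j(y) = 7 + y
(-6393 + 19³)/(39425 + j(-104)) = (-6393 + 19³)/(39425 + (7 - 104)) = (-6393 + 6859)/(39425 - 97) = 466/39328 = 466*(1/39328) = 233/19664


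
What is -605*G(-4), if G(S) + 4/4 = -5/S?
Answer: -605/4 ≈ -151.25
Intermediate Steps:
G(S) = -1 - 5/S
-605*G(-4) = -605*(-5 - 1*(-4))/(-4) = -(-605)*(-5 + 4)/4 = -(-605)*(-1)/4 = -605*1/4 = -605/4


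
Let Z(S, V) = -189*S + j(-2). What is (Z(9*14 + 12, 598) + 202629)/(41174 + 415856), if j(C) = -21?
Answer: 12609/32645 ≈ 0.38625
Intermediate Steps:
Z(S, V) = -21 - 189*S (Z(S, V) = -189*S - 21 = -21 - 189*S)
(Z(9*14 + 12, 598) + 202629)/(41174 + 415856) = ((-21 - 189*(9*14 + 12)) + 202629)/(41174 + 415856) = ((-21 - 189*(126 + 12)) + 202629)/457030 = ((-21 - 189*138) + 202629)*(1/457030) = ((-21 - 26082) + 202629)*(1/457030) = (-26103 + 202629)*(1/457030) = 176526*(1/457030) = 12609/32645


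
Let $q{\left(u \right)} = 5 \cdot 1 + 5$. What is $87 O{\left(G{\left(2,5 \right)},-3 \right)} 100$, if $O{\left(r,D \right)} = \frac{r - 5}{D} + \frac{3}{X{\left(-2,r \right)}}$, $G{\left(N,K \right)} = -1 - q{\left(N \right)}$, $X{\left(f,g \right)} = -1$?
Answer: $20300$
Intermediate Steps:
$q{\left(u \right)} = 10$ ($q{\left(u \right)} = 5 + 5 = 10$)
$G{\left(N,K \right)} = -11$ ($G{\left(N,K \right)} = -1 - 10 = -11$)
$O{\left(r,D \right)} = -3 + \frac{-5 + r}{D}$ ($O{\left(r,D \right)} = \frac{r - 5}{D} + \frac{3}{-1} = \frac{-5 + r}{D} + 3 \left(-1\right) = \frac{-5 + r}{D} - 3 = -3 + \frac{-5 + r}{D}$)
$87 O{\left(G{\left(2,5 \right)},-3 \right)} 100 = 87 \frac{-5 - 11 - -9}{-3} \cdot 100 = 87 \left(- \frac{-5 - 11 + 9}{3}\right) 100 = 87 \left(\left(- \frac{1}{3}\right) \left(-7\right)\right) 100 = 87 \cdot \frac{7}{3} \cdot 100 = 203 \cdot 100 = 20300$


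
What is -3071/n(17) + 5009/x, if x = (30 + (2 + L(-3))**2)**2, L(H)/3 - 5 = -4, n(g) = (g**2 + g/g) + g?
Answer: -7752012/928675 ≈ -8.3474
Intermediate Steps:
n(g) = 1 + g + g**2 (n(g) = (g**2 + 1) + g = (1 + g**2) + g = 1 + g + g**2)
L(H) = 3 (L(H) = 15 + 3*(-4) = 15 - 12 = 3)
x = 3025 (x = (30 + (2 + 3)**2)**2 = (30 + 5**2)**2 = (30 + 25)**2 = 55**2 = 3025)
-3071/n(17) + 5009/x = -3071/(1 + 17 + 17**2) + 5009/3025 = -3071/(1 + 17 + 289) + 5009*(1/3025) = -3071/307 + 5009/3025 = -7752012/928675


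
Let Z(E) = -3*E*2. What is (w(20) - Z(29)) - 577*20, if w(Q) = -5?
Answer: -11371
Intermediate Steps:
Z(E) = -6*E
(w(20) - Z(29)) - 577*20 = (-5 - (-6)*29) - 577*20 = (-5 - 1*(-174)) - 11540 = (-5 + 174) - 11540 = 169 - 11540 = -11371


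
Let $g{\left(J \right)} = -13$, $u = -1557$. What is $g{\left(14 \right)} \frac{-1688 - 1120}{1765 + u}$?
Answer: $\frac{351}{2} \approx 175.5$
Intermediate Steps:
$g{\left(14 \right)} \frac{-1688 - 1120}{1765 + u} = - 13 \frac{-1688 - 1120}{1765 - 1557} = - 13 \left(- \frac{2808}{208}\right) = - 13 \left(\left(-2808\right) \frac{1}{208}\right) = \left(-13\right) \left(- \frac{27}{2}\right) = \frac{351}{2}$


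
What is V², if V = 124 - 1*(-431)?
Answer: 308025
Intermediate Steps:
V = 555 (V = 124 + 431 = 555)
V² = 555² = 308025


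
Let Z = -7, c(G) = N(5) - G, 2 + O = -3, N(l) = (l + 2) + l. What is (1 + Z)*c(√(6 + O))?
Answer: -66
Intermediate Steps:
N(l) = 2 + 2*l (N(l) = (2 + l) + l = 2 + 2*l)
O = -5 (O = -2 - 3 = -5)
c(G) = 12 - G (c(G) = (2 + 2*5) - G = (2 + 10) - G = 12 - G)
(1 + Z)*c(√(6 + O)) = (1 - 7)*(12 - √(6 - 5)) = -6*(12 - √1) = -6*(12 - 1*1) = -6*(12 - 1) = -6*11 = -66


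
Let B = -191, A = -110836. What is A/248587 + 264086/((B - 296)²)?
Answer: 39361483198/58957130203 ≈ 0.66763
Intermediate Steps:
A/248587 + 264086/((B - 296)²) = -110836/248587 + 264086/((-191 - 296)²) = -110836*1/248587 + 264086/((-487)²) = -110836/248587 + 264086/237169 = 39361483198/58957130203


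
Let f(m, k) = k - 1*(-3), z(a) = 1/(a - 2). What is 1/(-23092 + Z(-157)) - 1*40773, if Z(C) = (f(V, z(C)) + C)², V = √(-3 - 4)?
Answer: -645204851760/15824317 ≈ -40773.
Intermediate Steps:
V = I*√7 (V = √(-7) = I*√7 ≈ 2.6458*I)
z(a) = 1/(-2 + a)
f(m, k) = 3 + k (f(m, k) = k + 3 = 3 + k)
Z(C) = (3 + C + 1/(-2 + C))² (Z(C) = ((3 + 1/(-2 + C)) + C)² = (3 + C + 1/(-2 + C))²)
1/(-23092 + Z(-157)) - 1*40773 = 1/(-23092 + (-5 - 157 + (-157)²)²/(-2 - 157)²) - 1*40773 = 1/(-23092 + (-5 - 157 + 24649)²/(-159)²) - 40773 = 1/(-23092 + (1/25281)*24487²) - 40773 = 1/(-23092 + (1/25281)*599613169) - 40773 = 1/(-23092 + 599613169/25281) - 40773 = 1/(15824317/25281) - 40773 = 25281/15824317 - 40773 = -645204851760/15824317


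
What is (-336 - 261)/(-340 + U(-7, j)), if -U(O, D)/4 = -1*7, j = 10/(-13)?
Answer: 199/104 ≈ 1.9135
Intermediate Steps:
j = -10/13 (j = 10*(-1/13) = -10/13 ≈ -0.76923)
U(O, D) = 28 (U(O, D) = -(-4)*7 = -4*(-7) = 28)
(-336 - 261)/(-340 + U(-7, j)) = (-336 - 261)/(-340 + 28) = -597/(-312) = -597*(-1/312) = 199/104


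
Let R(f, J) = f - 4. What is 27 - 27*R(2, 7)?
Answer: 81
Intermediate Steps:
R(f, J) = -4 + f
27 - 27*R(2, 7) = 27 - 27*(-4 + 2) = 27 - 27*(-2) = 27 + 54 = 81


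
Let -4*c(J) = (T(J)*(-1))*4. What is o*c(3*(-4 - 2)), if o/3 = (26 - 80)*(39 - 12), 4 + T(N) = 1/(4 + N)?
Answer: 124659/7 ≈ 17808.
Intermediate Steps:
T(N) = -4 + 1/(4 + N)
c(J) = (-15 - 4*J)/(4 + J) (c(J) = -((-15 - 4*J)/(4 + J))*(-1)*4/4 = -(-(-15 - 4*J)/(4 + J))*4/4 = -(-1)*(-15 - 4*J)/(4 + J) = (-15 - 4*J)/(4 + J))
o = -4374 (o = 3*((26 - 80)*(39 - 12)) = 3*(-54*27) = 3*(-1458) = -4374)
o*c(3*(-4 - 2)) = -4374*(-15 - 12*(-4 - 2))/(4 + 3*(-4 - 2)) = -4374*(-15 - 12*(-6))/(4 + 3*(-6)) = -4374*(-15 - 4*(-18))/(4 - 18) = -4374*(-15 + 72)/(-14) = -(-2187)*57/7 = -4374*(-57/14) = 124659/7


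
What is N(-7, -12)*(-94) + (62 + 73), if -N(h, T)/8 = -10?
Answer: -7385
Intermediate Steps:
N(h, T) = 80 (N(h, T) = -8*(-10) = 80)
N(-7, -12)*(-94) + (62 + 73) = 80*(-94) + (62 + 73) = -7520 + 135 = -7385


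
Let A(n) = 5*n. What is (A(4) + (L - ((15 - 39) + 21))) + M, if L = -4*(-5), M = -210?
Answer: -167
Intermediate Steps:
L = 20
(A(4) + (L - ((15 - 39) + 21))) + M = (5*4 + (20 - ((15 - 39) + 21))) - 210 = (20 + (20 - (-24 + 21))) - 210 = (20 + (20 - 1*(-3))) - 210 = (20 + (20 + 3)) - 210 = (20 + 23) - 210 = 43 - 210 = -167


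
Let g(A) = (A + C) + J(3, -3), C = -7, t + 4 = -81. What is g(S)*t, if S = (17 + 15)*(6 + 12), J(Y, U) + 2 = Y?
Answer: -48450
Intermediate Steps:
J(Y, U) = -2 + Y
t = -85 (t = -4 - 81 = -85)
S = 576 (S = 32*18 = 576)
g(A) = -6 + A (g(A) = (A - 7) + (-2 + 3) = (-7 + A) + 1 = -6 + A)
g(S)*t = (-6 + 576)*(-85) = 570*(-85) = -48450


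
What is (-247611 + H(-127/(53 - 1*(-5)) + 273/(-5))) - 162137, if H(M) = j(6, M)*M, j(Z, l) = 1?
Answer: -118843389/290 ≈ -4.0981e+5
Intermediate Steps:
H(M) = M (H(M) = 1*M = M)
(-247611 + H(-127/(53 - 1*(-5)) + 273/(-5))) - 162137 = (-247611 + (-127/(53 - 1*(-5)) + 273/(-5))) - 162137 = (-247611 + (-127/(53 + 5) + 273*(-⅕))) - 162137 = (-247611 + (-127/58 - 273/5)) - 162137 = (-247611 - 16469/290) - 162137 = -71823659/290 - 162137 = -118843389/290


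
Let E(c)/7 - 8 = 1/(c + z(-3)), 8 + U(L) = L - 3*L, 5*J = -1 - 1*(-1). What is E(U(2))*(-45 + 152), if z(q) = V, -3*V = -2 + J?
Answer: 201481/34 ≈ 5925.9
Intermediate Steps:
J = 0 (J = (-1 - 1*(-1))/5 = (-1 + 1)/5 = (⅕)*0 = 0)
U(L) = -8 - 2*L (U(L) = -8 + (L - 3*L) = -8 - 2*L)
V = ⅔ (V = -(-2 + 0)/3 = -⅓*(-2) = ⅔ ≈ 0.66667)
z(q) = ⅔
E(c) = 56 + 7/(⅔ + c) (E(c) = 56 + 7/(c + ⅔) = 56 + 7/(⅔ + c))
E(U(2))*(-45 + 152) = (7*(19 + 24*(-8 - 2*2))/(2 + 3*(-8 - 2*2)))*(-45 + 152) = (7*(19 + 24*(-8 - 4))/(2 + 3*(-8 - 4)))*107 = (7*(19 + 24*(-12))/(2 + 3*(-12)))*107 = (7*(19 - 288)/(2 - 36))*107 = (7*(-269)/(-34))*107 = (7*(-1/34)*(-269))*107 = (1883/34)*107 = 201481/34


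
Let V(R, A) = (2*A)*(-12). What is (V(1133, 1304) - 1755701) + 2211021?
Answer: 424024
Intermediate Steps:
V(R, A) = -24*A
(V(1133, 1304) - 1755701) + 2211021 = (-24*1304 - 1755701) + 2211021 = (-31296 - 1755701) + 2211021 = -1786997 + 2211021 = 424024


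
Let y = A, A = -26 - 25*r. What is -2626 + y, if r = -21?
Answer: -2127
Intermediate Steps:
A = 499 (A = -26 - 25*(-21) = -26 + 525 = 499)
y = 499
-2626 + y = -2626 + 499 = -2127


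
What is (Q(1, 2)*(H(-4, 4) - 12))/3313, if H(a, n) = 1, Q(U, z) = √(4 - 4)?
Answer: 0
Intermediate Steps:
Q(U, z) = 0 (Q(U, z) = √0 = 0)
(Q(1, 2)*(H(-4, 4) - 12))/3313 = (0*(1 - 12))/3313 = (0*(-11))*(1/3313) = 0*(1/3313) = 0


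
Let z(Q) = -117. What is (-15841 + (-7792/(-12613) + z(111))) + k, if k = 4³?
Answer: -200463230/12613 ≈ -15893.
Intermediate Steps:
k = 64
(-15841 + (-7792/(-12613) + z(111))) + k = (-15841 + (-7792/(-12613) - 117)) + 64 = (-15841 + (-7792*(-1/12613) - 117)) + 64 = (-15841 + (7792/12613 - 117)) + 64 = (-15841 - 1467929/12613) + 64 = -201270462/12613 + 64 = -200463230/12613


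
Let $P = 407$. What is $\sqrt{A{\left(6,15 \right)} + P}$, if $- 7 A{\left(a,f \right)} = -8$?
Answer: $\frac{\sqrt{19999}}{7} \approx 20.203$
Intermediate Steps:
$A{\left(a,f \right)} = \frac{8}{7}$ ($A{\left(a,f \right)} = \left(- \frac{1}{7}\right) \left(-8\right) = \frac{8}{7}$)
$\sqrt{A{\left(6,15 \right)} + P} = \sqrt{\frac{8}{7} + 407} = \sqrt{\frac{2857}{7}} = \frac{\sqrt{19999}}{7}$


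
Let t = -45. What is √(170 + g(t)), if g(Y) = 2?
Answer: 2*√43 ≈ 13.115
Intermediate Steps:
√(170 + g(t)) = √(170 + 2) = √172 = 2*√43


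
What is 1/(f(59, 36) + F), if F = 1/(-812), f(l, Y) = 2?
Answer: 812/1623 ≈ 0.50031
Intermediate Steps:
F = -1/812 ≈ -0.0012315
1/(f(59, 36) + F) = 1/(2 - 1/812) = 1/(1623/812) = 812/1623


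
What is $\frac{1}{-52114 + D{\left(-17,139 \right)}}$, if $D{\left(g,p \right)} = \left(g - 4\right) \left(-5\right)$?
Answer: $- \frac{1}{52009} \approx -1.9227 \cdot 10^{-5}$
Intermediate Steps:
$D{\left(g,p \right)} = 20 - 5 g$ ($D{\left(g,p \right)} = \left(-4 + g\right) \left(-5\right) = 20 - 5 g$)
$\frac{1}{-52114 + D{\left(-17,139 \right)}} = \frac{1}{-52114 + \left(20 - -85\right)} = \frac{1}{-52114 + \left(20 + 85\right)} = \frac{1}{-52114 + 105} = \frac{1}{-52009} = - \frac{1}{52009}$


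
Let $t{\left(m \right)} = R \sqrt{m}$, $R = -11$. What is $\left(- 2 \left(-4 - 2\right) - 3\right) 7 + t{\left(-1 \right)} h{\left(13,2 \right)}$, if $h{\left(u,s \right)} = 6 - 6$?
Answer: $63$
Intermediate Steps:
$t{\left(m \right)} = - 11 \sqrt{m}$
$h{\left(u,s \right)} = 0$ ($h{\left(u,s \right)} = 6 - 6 = 0$)
$\left(- 2 \left(-4 - 2\right) - 3\right) 7 + t{\left(-1 \right)} h{\left(13,2 \right)} = \left(- 2 \left(-4 - 2\right) - 3\right) 7 + - 11 \sqrt{-1} \cdot 0 = \left(\left(-2\right) \left(-6\right) - 3\right) 7 + - 11 i 0 = \left(12 - 3\right) 7 + 0 = 9 \cdot 7 + 0 = 63 + 0 = 63$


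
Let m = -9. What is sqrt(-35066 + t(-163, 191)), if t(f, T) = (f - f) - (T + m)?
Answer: 4*I*sqrt(2203) ≈ 187.74*I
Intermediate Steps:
t(f, T) = 9 - T (t(f, T) = (f - f) - (T - 9) = 0 - (-9 + T) = 0 + (9 - T) = 9 - T)
sqrt(-35066 + t(-163, 191)) = sqrt(-35066 + (9 - 1*191)) = sqrt(-35066 + (9 - 191)) = sqrt(-35066 - 182) = sqrt(-35248) = 4*I*sqrt(2203)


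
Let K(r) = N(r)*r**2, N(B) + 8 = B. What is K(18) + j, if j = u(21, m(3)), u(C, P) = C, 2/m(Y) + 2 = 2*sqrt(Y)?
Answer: 3261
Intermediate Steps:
N(B) = -8 + B
m(Y) = 2/(-2 + 2*sqrt(Y))
K(r) = r**2*(-8 + r) (K(r) = (-8 + r)*r**2 = r**2*(-8 + r))
j = 21
K(18) + j = 18**2*(-8 + 18) + 21 = 324*10 + 21 = 3240 + 21 = 3261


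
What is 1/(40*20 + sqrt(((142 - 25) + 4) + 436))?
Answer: 800/639443 - sqrt(557)/639443 ≈ 0.0012142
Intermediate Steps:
1/(40*20 + sqrt(((142 - 25) + 4) + 436)) = 1/(800 + sqrt((117 + 4) + 436)) = 1/(800 + sqrt(121 + 436)) = 1/(800 + sqrt(557))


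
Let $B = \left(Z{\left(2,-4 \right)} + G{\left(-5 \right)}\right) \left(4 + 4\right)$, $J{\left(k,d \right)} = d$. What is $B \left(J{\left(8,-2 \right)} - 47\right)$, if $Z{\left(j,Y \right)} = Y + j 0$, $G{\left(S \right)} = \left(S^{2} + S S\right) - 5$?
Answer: $-16072$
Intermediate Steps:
$G{\left(S \right)} = -5 + 2 S^{2}$ ($G{\left(S \right)} = \left(S^{2} + S^{2}\right) - 5 = 2 S^{2} - 5 = -5 + 2 S^{2}$)
$Z{\left(j,Y \right)} = Y$ ($Z{\left(j,Y \right)} = Y + 0 = Y$)
$B = 328$ ($B = \left(-4 - \left(5 - 2 \left(-5\right)^{2}\right)\right) \left(4 + 4\right) = \left(-4 + \left(-5 + 2 \cdot 25\right)\right) 8 = \left(-4 + \left(-5 + 50\right)\right) 8 = \left(-4 + 45\right) 8 = 41 \cdot 8 = 328$)
$B \left(J{\left(8,-2 \right)} - 47\right) = 328 \left(-2 - 47\right) = 328 \left(-49\right) = -16072$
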